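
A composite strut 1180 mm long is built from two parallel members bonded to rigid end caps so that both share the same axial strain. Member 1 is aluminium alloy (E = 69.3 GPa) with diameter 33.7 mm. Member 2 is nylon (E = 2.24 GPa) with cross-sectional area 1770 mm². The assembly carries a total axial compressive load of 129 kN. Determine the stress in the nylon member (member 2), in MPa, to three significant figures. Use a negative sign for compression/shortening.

-4.39 MPa

A_1 = 892 mm².
Equal strain + equilibrium ⇒ each member carries load in proportion to AE: A₁E₁ = 61810000 N, A₂E₂ = 3965000 N, ΣAE = 65780000 N.
σ₂ = P·E₂/ΣAE = -129000·2240/65780000 = -4.393 MPa.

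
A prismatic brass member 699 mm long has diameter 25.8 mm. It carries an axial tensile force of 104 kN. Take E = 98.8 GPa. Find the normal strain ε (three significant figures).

0.00201

A = 522.8 mm².
σ = N/A = 198.9 MPa; ε = σ/E = 198.9/98800 = 2.013e-03.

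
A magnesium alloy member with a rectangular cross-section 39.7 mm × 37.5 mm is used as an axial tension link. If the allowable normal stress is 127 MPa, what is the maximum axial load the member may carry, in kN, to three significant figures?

189 kN

A = 1489 mm².
P_max = σ_allow · A = 127 · 1489 = 189100 N = 189.1 kN.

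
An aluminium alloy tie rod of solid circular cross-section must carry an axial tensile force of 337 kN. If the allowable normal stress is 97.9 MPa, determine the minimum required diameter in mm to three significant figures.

Required area A ≥ P/σ_allow = 337000/97.9 = 3442 mm².
For a solid circular section, d ≥ √(4A/π) = 66.2 mm.

66.2 mm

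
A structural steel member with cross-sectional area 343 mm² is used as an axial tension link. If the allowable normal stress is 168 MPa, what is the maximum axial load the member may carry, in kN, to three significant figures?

P_max = σ_allow · A = 168 · 343 = 57620 N = 57.62 kN.

57.6 kN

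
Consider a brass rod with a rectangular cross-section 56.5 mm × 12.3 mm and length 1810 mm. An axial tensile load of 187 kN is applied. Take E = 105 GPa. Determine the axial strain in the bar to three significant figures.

0.00256

A = 695 mm².
σ = N/A = 269.1 MPa; ε = σ/E = 269.1/105000 = 2.563e-03.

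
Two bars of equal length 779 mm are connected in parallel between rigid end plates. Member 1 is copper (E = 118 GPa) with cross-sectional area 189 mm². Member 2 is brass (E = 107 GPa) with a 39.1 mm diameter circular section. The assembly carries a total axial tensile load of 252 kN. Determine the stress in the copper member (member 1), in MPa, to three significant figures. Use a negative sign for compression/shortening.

197 MPa

A_2 = 1201 mm².
Equal strain + equilibrium ⇒ each member carries load in proportion to AE: A₁E₁ = 22300000 N, A₂E₂ = 128500000 N, ΣAE = 150800000 N.
σ₁ = P·E₁/ΣAE = 252000·118000/150800000 = 197.2 MPa.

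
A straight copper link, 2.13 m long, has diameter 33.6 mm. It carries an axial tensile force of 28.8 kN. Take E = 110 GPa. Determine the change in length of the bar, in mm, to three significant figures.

A = 886.7 mm².
δ_mech = NL/(AE) = 28800·2130/(886.7·110000) = 0.6289 mm.

0.629 mm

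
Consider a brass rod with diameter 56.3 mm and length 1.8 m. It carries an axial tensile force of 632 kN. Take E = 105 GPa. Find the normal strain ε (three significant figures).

0.00242

A = 2489 mm².
σ = N/A = 253.9 MPa; ε = σ/E = 253.9/105000 = 2.418e-03.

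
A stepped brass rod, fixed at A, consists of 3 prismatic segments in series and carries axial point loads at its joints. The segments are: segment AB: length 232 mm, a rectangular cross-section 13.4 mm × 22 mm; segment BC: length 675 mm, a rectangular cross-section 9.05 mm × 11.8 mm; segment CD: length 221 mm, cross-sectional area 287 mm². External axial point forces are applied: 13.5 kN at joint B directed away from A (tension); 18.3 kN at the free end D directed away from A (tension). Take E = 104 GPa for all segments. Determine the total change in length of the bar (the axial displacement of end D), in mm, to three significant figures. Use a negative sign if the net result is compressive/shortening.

Internal axial forces (sectioning from the free end, tension +): N_CD = 18.3 kN, N_BC = 18.3 kN, N_AB = 31.8 kN.
A_AB = 294.8 mm².
A_BC = 106.8 mm².
δ_AB = 31800·232/(294.8·104000) = 0.2406 mm
δ_BC = 18300·675/(106.8·104000) = 1.112 mm
δ_CD = 18300·221/(287·104000) = 0.1355 mm
δ = Σδ_i = 1.488 mm.

1.49 mm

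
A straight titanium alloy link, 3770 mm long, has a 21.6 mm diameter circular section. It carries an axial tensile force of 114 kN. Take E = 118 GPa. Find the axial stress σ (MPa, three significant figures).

311 MPa

A = 366.4 mm².
σ = N/A = 114000/366.4 = 311.1 MPa.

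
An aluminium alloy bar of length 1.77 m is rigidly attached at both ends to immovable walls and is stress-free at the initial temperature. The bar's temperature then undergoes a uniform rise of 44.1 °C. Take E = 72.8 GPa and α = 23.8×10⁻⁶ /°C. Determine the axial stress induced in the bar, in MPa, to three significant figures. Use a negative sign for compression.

-76.4 MPa

Free thermal expansion αLΔT = 23.8e-6 · 1770 · 44.1 = 1.858 mm.
The walls impose strain ε = −(1.858)/1770 = -1.0496e-03; σ = Eε = 72800 · -1.0496e-03 = -76.41 MPa.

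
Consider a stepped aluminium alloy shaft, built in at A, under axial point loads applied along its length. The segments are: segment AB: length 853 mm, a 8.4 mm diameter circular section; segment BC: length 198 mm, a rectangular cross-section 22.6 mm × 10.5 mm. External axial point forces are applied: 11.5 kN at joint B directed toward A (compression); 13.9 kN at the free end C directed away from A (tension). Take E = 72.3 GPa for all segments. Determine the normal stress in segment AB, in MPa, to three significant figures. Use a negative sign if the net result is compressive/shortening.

Internal axial forces (sectioning from the free end, tension +): N_BC = 13.9 kN, N_AB = 2.4 kN.
A_AB = 55.42 mm².
σ_AB = N_AB/A_AB = 2400/55.42 = 43.31 MPa.

43.3 MPa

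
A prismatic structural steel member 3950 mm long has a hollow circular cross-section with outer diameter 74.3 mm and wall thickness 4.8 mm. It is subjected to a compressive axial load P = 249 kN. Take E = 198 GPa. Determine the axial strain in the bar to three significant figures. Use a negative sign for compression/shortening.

A = 1048 mm².
σ = N/A = -237.6 MPa; ε = σ/E = -237.6/198000 = -1.200e-03.

-0.00120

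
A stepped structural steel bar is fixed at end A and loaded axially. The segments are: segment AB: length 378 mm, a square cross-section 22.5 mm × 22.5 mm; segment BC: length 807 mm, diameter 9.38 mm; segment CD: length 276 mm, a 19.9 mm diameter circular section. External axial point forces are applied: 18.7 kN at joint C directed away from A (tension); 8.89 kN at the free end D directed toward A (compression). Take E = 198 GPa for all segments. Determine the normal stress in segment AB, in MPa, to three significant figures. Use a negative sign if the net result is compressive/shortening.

19.4 MPa

Internal axial forces (sectioning from the free end, tension +): N_CD = -8.89 kN, N_BC = 9.81 kN, N_AB = 9.81 kN.
A_AB = 506.2 mm².
σ_AB = N_AB/A_AB = 9810/506.2 = 19.38 MPa.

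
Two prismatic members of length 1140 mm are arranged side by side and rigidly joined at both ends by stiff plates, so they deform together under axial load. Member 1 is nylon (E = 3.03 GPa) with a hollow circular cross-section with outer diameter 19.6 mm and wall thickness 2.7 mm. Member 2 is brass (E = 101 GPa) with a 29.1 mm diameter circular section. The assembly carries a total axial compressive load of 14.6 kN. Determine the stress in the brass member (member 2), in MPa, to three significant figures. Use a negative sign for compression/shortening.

A_1 = 143.4 mm².
A_2 = 665.1 mm².
Equal strain + equilibrium ⇒ each member carries load in proportion to AE: A₁E₁ = 434400 N, A₂E₂ = 67170000 N, ΣAE = 67610000 N.
σ₂ = P·E₂/ΣAE = -14600·101000/67610000 = -21.81 MPa.

-21.8 MPa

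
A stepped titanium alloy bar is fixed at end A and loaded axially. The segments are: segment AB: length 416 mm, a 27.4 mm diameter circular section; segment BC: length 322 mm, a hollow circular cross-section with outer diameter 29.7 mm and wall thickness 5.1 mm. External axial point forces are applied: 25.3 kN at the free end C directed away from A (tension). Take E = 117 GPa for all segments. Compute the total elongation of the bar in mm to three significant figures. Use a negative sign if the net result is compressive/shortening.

Internal axial forces (sectioning from the free end, tension +): N_BC = 25.3 kN, N_AB = 25.3 kN.
A_AB = 589.6 mm².
A_BC = 394.1 mm².
δ_AB = 25300·416/(589.6·117000) = 0.1526 mm
δ_BC = 25300·322/(394.1·117000) = 0.1767 mm
δ = Σδ_i = 0.3292 mm.

0.329 mm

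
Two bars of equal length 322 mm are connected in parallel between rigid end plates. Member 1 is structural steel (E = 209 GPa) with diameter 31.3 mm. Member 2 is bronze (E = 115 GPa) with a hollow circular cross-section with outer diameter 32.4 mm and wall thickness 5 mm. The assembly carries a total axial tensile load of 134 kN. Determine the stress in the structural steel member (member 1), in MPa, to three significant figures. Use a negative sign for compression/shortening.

A_1 = 769.4 mm².
A_2 = 430.4 mm².
Equal strain + equilibrium ⇒ each member carries load in proportion to AE: A₁E₁ = 160800000 N, A₂E₂ = 49500000 N, ΣAE = 210300000 N.
σ₁ = P·E₁/ΣAE = 134000·209000/210300000 = 133.2 MPa.

133 MPa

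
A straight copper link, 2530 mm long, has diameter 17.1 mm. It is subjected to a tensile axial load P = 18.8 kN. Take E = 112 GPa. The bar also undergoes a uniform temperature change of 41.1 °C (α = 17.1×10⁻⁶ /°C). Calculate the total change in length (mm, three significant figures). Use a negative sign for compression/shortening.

A = 229.7 mm².
δ_mech = NL/(AE) = 18800·2530/(229.7·112000) = 1.849 mm.
δ_thermal = αLΔT = 17.1e-6·2530·41.1 = 1.778 mm.
δ = δ_mech + δ_thermal = 3.627 mm.

3.63 mm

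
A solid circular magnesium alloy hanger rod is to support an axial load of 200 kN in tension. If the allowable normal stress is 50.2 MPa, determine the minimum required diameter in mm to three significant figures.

71.2 mm

Required area A ≥ P/σ_allow = 200000/50.2 = 3984 mm².
For a solid circular section, d ≥ √(4A/π) = 71.22 mm.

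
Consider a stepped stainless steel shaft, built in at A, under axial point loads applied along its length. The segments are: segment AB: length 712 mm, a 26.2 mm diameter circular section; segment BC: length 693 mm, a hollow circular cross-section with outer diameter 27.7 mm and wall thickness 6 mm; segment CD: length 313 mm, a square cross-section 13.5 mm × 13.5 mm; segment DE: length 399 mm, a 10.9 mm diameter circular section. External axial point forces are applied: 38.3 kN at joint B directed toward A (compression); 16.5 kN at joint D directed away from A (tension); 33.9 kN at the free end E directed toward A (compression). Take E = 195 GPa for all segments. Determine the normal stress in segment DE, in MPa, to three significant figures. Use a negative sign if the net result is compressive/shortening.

Internal axial forces (sectioning from the free end, tension +): N_DE = -33.9 kN, N_CD = -17.4 kN, N_BC = -17.4 kN, N_AB = -55.7 kN.
A_DE = 93.31 mm².
σ_DE = N_DE/A_DE = -33900/93.31 = -363.3 MPa.

-363 MPa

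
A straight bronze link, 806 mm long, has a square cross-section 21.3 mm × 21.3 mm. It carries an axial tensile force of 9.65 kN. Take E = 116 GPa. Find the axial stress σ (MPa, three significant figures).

A = 453.7 mm².
σ = N/A = 9650/453.7 = 21.27 MPa.

21.3 MPa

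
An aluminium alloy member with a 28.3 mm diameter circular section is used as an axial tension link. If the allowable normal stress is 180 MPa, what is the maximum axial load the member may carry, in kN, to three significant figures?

113 kN

A = 629 mm².
P_max = σ_allow · A = 180 · 629 = 113200 N = 113.2 kN.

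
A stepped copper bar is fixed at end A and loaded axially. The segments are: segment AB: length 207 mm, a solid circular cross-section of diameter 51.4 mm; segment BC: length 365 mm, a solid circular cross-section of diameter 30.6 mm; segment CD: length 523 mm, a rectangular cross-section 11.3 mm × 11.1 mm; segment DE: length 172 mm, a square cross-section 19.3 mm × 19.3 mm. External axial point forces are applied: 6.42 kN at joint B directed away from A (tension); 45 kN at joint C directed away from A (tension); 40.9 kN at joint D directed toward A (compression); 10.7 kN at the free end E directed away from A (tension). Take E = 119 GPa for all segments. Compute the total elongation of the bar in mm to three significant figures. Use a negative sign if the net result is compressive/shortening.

-0.937 mm

Internal axial forces (sectioning from the free end, tension +): N_DE = 10.7 kN, N_CD = -30.2 kN, N_BC = 14.8 kN, N_AB = 21.22 kN.
A_AB = 2075 mm².
A_BC = 735.4 mm².
A_CD = 125.4 mm².
A_DE = 372.5 mm².
δ_AB = 21220·207/(2075·119000) = 0.01779 mm
δ_BC = 14800·365/(735.4·119000) = 0.06173 mm
δ_CD = -30200·523/(125.4·119000) = -1.058 mm
δ_DE = 10700·172/(372.5·119000) = 0.04152 mm
δ = Σδ_i = -0.9371 mm.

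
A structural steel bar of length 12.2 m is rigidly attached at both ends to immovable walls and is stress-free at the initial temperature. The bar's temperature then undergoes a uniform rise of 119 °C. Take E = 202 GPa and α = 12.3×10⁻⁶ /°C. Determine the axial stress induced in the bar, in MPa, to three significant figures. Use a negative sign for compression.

Free thermal expansion αLΔT = 12.3e-6 · 12200 · 119 = 17.86 mm.
The walls impose strain ε = −(17.86)/12200 = -1.4637e-03; σ = Eε = 202000 · -1.4637e-03 = -295.7 MPa.

-296 MPa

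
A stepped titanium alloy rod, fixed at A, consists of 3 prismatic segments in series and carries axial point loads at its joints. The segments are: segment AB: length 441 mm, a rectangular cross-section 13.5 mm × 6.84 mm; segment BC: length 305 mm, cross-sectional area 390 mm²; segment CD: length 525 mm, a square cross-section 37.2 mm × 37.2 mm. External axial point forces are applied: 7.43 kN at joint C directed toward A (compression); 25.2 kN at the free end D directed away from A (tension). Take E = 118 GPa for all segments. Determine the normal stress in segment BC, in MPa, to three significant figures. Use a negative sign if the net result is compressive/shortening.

Internal axial forces (sectioning from the free end, tension +): N_CD = 25.2 kN, N_BC = 17.77 kN, N_AB = 17.77 kN.
σ_BC = N_BC/A_BC = 17770/390 = 45.56 MPa.

45.6 MPa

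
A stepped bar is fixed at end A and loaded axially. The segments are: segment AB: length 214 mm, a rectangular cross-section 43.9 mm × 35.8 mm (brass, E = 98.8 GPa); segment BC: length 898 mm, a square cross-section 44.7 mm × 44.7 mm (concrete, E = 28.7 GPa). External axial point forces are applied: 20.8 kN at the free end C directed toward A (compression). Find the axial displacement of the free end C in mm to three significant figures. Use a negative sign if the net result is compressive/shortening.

Internal axial forces (sectioning from the free end, tension +): N_BC = -20.8 kN, N_AB = -20.8 kN.
A_AB = 1572 mm².
A_BC = 1998 mm².
δ_AB = -20800·214/(1572·98800) = -0.02867 mm
δ_BC = -20800·898/(1998·28700) = -0.3257 mm
δ = Σδ_i = -0.3544 mm.

-0.354 mm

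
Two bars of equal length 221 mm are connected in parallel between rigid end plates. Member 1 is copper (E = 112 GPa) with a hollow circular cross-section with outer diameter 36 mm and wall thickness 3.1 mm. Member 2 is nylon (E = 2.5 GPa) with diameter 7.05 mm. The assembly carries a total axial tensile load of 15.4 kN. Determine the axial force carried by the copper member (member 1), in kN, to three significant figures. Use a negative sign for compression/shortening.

15.4 kN

A_1 = 320.4 mm².
A_2 = 39.04 mm².
Equal strain + equilibrium ⇒ each member carries load in proportion to AE: A₁E₁ = 35890000 N, A₂E₂ = 97590 N, ΣAE = 35980000 N.
F₁ = P·A₁E₁/ΣAE = 15400·35890000/35980000 = 15360 N.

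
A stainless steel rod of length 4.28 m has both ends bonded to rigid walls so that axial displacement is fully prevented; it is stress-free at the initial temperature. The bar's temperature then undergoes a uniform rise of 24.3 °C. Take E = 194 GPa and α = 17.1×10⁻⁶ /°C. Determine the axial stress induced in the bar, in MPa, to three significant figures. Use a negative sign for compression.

-80.6 MPa

Free thermal expansion αLΔT = 17.1e-6 · 4280 · 24.3 = 1.778 mm.
The walls impose strain ε = −(1.778)/4280 = -4.1553e-04; σ = Eε = 194000 · -4.1553e-04 = -80.61 MPa.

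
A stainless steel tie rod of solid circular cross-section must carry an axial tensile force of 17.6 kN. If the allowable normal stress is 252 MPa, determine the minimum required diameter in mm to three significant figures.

9.43 mm

Required area A ≥ P/σ_allow = 17600/252 = 69.84 mm².
For a solid circular section, d ≥ √(4A/π) = 9.43 mm.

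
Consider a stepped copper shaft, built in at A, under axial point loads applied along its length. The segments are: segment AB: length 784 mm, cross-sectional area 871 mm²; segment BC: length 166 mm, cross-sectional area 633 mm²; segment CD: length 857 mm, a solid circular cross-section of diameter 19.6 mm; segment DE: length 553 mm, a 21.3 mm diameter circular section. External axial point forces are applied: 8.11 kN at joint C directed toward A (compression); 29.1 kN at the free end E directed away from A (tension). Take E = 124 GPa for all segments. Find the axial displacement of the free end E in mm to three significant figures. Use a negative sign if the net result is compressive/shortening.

Internal axial forces (sectioning from the free end, tension +): N_DE = 29.1 kN, N_CD = 29.1 kN, N_BC = 20.99 kN, N_AB = 20.99 kN.
A_CD = 301.7 mm².
A_DE = 356.3 mm².
δ_AB = 20990·784/(871·124000) = 0.1524 mm
δ_BC = 20990·166/(633·124000) = 0.04439 mm
δ_CD = 29100·857/(301.7·124000) = 0.6666 mm
δ_DE = 29100·553/(356.3·124000) = 0.3642 mm
δ = Σδ_i = 1.228 mm.

1.23 mm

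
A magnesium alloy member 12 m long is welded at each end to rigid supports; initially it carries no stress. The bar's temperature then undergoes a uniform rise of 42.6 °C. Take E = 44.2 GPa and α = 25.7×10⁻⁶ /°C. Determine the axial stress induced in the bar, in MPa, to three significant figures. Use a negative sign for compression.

-48.4 MPa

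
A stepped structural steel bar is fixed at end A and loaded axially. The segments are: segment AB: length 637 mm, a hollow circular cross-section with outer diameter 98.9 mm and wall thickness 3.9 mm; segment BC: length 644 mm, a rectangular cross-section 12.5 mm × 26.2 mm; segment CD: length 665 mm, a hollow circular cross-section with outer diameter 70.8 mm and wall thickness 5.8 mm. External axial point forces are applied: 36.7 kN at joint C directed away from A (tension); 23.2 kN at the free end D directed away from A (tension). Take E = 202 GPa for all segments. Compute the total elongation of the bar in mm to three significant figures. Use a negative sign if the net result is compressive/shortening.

Internal axial forces (sectioning from the free end, tension +): N_CD = 23.2 kN, N_BC = 59.9 kN, N_AB = 59.9 kN.
A_AB = 1164 mm².
A_BC = 327.5 mm².
A_CD = 1184 mm².
δ_AB = 59900·637/(1164·202000) = 0.1623 mm
δ_BC = 59900·644/(327.5·202000) = 0.5831 mm
δ_CD = 23200·665/(1184·202000) = 0.06449 mm
δ = Σδ_i = 0.8099 mm.

0.810 mm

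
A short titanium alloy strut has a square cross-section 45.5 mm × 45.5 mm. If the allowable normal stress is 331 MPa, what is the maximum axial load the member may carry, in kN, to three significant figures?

685 kN

A = 2070 mm².
P_max = σ_allow · A = 331 · 2070 = 685300 N = 685.3 kN.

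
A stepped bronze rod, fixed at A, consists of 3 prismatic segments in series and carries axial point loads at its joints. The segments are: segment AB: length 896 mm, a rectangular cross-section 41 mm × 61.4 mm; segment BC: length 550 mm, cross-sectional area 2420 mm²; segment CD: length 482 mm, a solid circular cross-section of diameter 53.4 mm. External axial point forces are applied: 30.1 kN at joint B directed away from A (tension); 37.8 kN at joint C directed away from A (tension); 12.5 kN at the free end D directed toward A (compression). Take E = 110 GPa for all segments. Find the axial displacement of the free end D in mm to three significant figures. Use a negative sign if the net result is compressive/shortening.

0.207 mm

Internal axial forces (sectioning from the free end, tension +): N_CD = -12.5 kN, N_BC = 25.3 kN, N_AB = 55.4 kN.
A_AB = 2517 mm².
A_CD = 2240 mm².
δ_AB = 55400·896/(2517·110000) = 0.1793 mm
δ_BC = 25300·550/(2420·110000) = 0.05227 mm
δ_CD = -12500·482/(2240·110000) = -0.02446 mm
δ = Σδ_i = 0.2071 mm.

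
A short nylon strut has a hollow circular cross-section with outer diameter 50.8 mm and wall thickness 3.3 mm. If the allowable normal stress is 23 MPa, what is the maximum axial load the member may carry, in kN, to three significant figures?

11.3 kN

A = 492.4 mm².
P_max = σ_allow · A = 23 · 492.4 = 11330 N = 11.33 kN.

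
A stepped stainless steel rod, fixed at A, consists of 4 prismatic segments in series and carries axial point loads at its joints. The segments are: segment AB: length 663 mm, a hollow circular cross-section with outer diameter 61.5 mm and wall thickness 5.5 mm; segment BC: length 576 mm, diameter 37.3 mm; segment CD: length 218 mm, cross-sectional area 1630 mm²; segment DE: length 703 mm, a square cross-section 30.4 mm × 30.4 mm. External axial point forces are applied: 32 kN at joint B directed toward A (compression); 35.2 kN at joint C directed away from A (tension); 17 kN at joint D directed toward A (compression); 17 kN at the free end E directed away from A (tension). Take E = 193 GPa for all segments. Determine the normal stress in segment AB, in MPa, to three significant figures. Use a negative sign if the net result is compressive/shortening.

Internal axial forces (sectioning from the free end, tension +): N_DE = 17 kN, N_CD = 0 kN, N_BC = 35.2 kN, N_AB = 3.2 kN.
A_AB = 967.6 mm².
σ_AB = N_AB/A_AB = 3200/967.6 = 3.307 MPa.

3.31 MPa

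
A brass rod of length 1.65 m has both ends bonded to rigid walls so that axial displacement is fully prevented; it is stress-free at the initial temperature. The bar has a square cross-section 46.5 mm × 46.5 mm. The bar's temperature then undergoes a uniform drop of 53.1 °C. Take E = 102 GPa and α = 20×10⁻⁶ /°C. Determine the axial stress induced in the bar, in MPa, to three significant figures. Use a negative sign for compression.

Free thermal expansion αLΔT = 20e-6 · 1650 · -53.1 = -1.752 mm.
The walls impose strain ε = −(-1.752)/1650 = 1.0620e-03; σ = Eε = 102000 · 1.0620e-03 = 108.3 MPa.

108 MPa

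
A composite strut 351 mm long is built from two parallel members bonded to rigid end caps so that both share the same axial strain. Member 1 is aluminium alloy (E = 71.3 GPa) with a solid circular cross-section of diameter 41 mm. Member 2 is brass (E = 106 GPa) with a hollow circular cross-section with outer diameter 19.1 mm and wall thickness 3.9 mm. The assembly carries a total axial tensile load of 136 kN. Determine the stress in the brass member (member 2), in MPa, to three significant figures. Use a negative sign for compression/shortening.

127 MPa

A_1 = 1320 mm².
A_2 = 186.2 mm².
Equal strain + equilibrium ⇒ each member carries load in proportion to AE: A₁E₁ = 94130000 N, A₂E₂ = 19740000 N, ΣAE = 113900000 N.
σ₂ = P·E₂/ΣAE = 136000·106000/113900000 = 126.6 MPa.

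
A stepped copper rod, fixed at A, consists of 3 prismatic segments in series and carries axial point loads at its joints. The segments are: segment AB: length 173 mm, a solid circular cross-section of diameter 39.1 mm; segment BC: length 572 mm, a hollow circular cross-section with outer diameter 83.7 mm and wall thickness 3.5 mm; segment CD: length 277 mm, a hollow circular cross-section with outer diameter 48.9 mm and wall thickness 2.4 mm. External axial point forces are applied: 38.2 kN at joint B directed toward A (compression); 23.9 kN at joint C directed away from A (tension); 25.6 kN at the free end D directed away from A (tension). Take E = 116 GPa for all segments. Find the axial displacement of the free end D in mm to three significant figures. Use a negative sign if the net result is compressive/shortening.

0.465 mm

Internal axial forces (sectioning from the free end, tension +): N_CD = 25.6 kN, N_BC = 49.5 kN, N_AB = 11.3 kN.
A_AB = 1201 mm².
A_BC = 881.8 mm².
A_CD = 350.6 mm².
δ_AB = 11300·173/(1201·116000) = 0.01404 mm
δ_BC = 49500·572/(881.8·116000) = 0.2768 mm
δ_CD = 25600·277/(350.6·116000) = 0.1744 mm
δ = Σδ_i = 0.4652 mm.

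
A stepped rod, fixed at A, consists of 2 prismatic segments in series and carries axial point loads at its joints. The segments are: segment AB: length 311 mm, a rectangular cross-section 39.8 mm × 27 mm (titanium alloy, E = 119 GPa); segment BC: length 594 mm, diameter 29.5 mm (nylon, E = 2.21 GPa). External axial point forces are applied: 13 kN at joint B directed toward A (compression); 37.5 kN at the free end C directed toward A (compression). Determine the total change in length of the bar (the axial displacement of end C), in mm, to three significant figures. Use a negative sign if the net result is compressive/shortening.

-14.9 mm

Internal axial forces (sectioning from the free end, tension +): N_BC = -37.5 kN, N_AB = -50.5 kN.
A_AB = 1075 mm².
A_BC = 683.5 mm².
δ_AB = -50500·311/(1075·119000) = -0.1228 mm
δ_BC = -37500·594/(683.5·2210) = -14.75 mm
δ = Σδ_i = -14.87 mm.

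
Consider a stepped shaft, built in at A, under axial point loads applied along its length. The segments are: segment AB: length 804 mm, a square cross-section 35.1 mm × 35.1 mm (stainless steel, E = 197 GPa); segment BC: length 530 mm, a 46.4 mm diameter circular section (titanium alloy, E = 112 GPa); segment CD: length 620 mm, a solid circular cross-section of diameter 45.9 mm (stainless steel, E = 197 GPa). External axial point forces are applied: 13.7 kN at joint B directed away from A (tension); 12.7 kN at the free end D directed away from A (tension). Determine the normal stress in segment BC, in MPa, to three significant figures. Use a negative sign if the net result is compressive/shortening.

Internal axial forces (sectioning from the free end, tension +): N_CD = 12.7 kN, N_BC = 12.7 kN, N_AB = 26.4 kN.
A_BC = 1691 mm².
σ_BC = N_BC/A_BC = 12700/1691 = 7.511 MPa.

7.51 MPa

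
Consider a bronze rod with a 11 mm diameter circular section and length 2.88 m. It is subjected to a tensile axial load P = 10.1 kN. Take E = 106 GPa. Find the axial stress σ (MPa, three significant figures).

106 MPa

A = 95.03 mm².
σ = N/A = 10100/95.03 = 106.3 MPa.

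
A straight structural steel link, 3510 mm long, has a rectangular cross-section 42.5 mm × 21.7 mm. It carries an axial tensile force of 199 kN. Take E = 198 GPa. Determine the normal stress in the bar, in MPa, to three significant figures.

216 MPa

A = 922.2 mm².
σ = N/A = 199000/922.2 = 215.8 MPa.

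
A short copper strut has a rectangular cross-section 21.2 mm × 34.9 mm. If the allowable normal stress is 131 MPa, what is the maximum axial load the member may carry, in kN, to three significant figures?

96.9 kN

A = 739.9 mm².
P_max = σ_allow · A = 131 · 739.9 = 96920 N = 96.92 kN.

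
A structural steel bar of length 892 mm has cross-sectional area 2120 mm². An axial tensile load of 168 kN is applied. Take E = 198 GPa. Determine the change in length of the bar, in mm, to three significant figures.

0.357 mm

δ_mech = NL/(AE) = 168000·892/(2120·198000) = 0.357 mm.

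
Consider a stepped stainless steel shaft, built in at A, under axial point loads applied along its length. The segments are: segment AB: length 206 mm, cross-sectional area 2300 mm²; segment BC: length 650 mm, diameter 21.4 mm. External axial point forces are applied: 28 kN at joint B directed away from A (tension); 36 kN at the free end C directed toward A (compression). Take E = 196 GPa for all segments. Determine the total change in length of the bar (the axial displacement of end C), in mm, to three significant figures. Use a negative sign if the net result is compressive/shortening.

Internal axial forces (sectioning from the free end, tension +): N_BC = -36 kN, N_AB = -8 kN.
A_BC = 359.7 mm².
δ_AB = -8000·206/(2300·196000) = -0.003656 mm
δ_BC = -36000·650/(359.7·196000) = -0.3319 mm
δ = Σδ_i = -0.3356 mm.

-0.336 mm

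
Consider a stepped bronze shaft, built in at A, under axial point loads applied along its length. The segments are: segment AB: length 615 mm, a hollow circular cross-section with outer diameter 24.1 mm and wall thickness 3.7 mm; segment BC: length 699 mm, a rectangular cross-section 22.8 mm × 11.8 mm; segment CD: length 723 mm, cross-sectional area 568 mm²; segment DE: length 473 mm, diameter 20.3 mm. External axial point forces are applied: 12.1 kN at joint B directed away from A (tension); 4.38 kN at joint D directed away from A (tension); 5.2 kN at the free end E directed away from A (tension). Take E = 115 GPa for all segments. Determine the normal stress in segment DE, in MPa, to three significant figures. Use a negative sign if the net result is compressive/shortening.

16.1 MPa

Internal axial forces (sectioning from the free end, tension +): N_DE = 5.2 kN, N_CD = 9.58 kN, N_BC = 9.58 kN, N_AB = 21.68 kN.
A_DE = 323.7 mm².
σ_DE = N_DE/A_DE = 5200/323.7 = 16.07 MPa.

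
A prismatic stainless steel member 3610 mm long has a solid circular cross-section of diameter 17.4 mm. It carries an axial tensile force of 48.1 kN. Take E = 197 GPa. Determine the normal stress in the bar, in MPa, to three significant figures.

202 MPa

A = 237.8 mm².
σ = N/A = 48100/237.8 = 202.3 MPa.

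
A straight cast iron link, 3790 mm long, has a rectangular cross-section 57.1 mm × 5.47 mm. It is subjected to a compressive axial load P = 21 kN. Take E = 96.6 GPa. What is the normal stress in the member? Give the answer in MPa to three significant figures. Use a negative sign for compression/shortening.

A = 312.3 mm².
σ = N/A = -21000/312.3 = -67.24 MPa.

-67.2 MPa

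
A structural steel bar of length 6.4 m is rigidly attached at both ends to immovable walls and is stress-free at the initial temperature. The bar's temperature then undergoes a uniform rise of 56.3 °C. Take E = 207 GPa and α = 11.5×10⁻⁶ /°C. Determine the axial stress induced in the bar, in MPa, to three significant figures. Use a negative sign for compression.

-134 MPa

Free thermal expansion αLΔT = 11.5e-6 · 6400 · 56.3 = 4.144 mm.
The walls impose strain ε = −(4.144)/6400 = -6.4745e-04; σ = Eε = 207000 · -6.4745e-04 = -134 MPa.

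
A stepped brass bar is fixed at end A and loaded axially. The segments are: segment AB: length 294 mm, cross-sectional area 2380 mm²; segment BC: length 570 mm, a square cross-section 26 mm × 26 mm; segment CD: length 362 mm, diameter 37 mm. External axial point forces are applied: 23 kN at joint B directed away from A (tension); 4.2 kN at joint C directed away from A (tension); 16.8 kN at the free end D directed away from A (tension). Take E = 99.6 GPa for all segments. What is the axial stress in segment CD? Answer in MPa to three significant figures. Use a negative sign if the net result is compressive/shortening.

Internal axial forces (sectioning from the free end, tension +): N_CD = 16.8 kN, N_BC = 21 kN, N_AB = 44 kN.
A_CD = 1075 mm².
σ_CD = N_CD/A_CD = 16800/1075 = 15.62 MPa.

15.6 MPa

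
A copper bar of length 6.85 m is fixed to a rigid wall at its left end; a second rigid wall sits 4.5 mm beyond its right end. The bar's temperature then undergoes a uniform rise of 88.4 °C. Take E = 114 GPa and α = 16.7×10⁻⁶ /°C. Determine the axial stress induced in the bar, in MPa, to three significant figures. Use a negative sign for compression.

Free thermal expansion αLΔT = 16.7e-6 · 6850 · 88.4 = 10.11 mm.
The walls engage after the gap closes; constrained expansion = 10.11 − 4.5 = 5.613 mm.
The walls impose strain ε = −(5.613)/6850 = -8.1935e-04; σ = Eε = 114000 · -8.1935e-04 = -93.41 MPa.

-93.4 MPa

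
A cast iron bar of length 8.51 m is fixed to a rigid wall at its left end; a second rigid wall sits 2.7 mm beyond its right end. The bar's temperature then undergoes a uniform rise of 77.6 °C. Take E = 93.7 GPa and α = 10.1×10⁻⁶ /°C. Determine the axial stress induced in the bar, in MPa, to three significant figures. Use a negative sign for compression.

Free thermal expansion αLΔT = 10.1e-6 · 8510 · 77.6 = 6.67 mm.
The walls engage after the gap closes; constrained expansion = 6.67 − 2.7 = 3.97 mm.
The walls impose strain ε = −(3.97)/8510 = -4.6649e-04; σ = Eε = 93700 · -4.6649e-04 = -43.71 MPa.

-43.7 MPa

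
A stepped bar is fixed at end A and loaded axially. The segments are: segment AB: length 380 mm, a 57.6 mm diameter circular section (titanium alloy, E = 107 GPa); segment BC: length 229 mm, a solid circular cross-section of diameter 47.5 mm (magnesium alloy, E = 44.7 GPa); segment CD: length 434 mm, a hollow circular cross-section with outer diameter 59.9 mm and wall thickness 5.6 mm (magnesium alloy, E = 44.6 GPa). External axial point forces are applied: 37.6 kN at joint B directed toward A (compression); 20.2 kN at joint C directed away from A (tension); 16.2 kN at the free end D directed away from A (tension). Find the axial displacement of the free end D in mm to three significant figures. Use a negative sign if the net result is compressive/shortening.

0.269 mm

Internal axial forces (sectioning from the free end, tension +): N_CD = 16.2 kN, N_BC = 36.4 kN, N_AB = -1.2 kN.
A_AB = 2606 mm².
A_BC = 1772 mm².
A_CD = 955.3 mm².
δ_AB = -1200·380/(2606·107000) = -0.001635 mm
δ_BC = 36400·229/(1772·44700) = 0.1052 mm
δ_CD = 16200·434/(955.3·44600) = 0.165 mm
δ = Σδ_i = 0.2686 mm.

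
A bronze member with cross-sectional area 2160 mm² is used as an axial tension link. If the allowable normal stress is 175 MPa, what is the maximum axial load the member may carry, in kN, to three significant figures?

378 kN

P_max = σ_allow · A = 175 · 2160 = 378000 N = 378 kN.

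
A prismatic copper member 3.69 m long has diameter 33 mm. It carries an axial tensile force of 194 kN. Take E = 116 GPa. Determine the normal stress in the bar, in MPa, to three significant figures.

A = 855.3 mm².
σ = N/A = 194000/855.3 = 226.8 MPa.

227 MPa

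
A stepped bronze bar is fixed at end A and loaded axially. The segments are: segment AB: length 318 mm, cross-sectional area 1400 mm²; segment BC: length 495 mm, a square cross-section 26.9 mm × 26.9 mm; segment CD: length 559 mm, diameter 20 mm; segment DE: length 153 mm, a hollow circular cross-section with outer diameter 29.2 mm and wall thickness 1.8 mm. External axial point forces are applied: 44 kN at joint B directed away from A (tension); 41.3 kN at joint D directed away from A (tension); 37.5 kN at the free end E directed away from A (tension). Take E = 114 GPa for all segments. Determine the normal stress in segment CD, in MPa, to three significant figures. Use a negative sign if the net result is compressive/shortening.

251 MPa

Internal axial forces (sectioning from the free end, tension +): N_DE = 37.5 kN, N_CD = 78.8 kN, N_BC = 78.8 kN, N_AB = 122.8 kN.
A_CD = 314.2 mm².
σ_CD = N_CD/A_CD = 78800/314.2 = 250.8 MPa.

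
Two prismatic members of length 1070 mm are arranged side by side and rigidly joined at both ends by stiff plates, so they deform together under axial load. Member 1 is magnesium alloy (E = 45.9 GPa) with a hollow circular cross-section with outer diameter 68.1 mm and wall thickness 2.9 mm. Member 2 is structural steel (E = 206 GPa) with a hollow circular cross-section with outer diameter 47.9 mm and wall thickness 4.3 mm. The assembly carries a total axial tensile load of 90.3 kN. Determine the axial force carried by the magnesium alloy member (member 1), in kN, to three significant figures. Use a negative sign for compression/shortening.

A_1 = 594 mm².
A_2 = 589 mm².
Equal strain + equilibrium ⇒ each member carries load in proportion to AE: A₁E₁ = 27270000 N, A₂E₂ = 121300000 N, ΣAE = 148600000 N.
F₁ = P·A₁E₁/ΣAE = 90300·27270000/148600000 = 16570 N.

16.6 kN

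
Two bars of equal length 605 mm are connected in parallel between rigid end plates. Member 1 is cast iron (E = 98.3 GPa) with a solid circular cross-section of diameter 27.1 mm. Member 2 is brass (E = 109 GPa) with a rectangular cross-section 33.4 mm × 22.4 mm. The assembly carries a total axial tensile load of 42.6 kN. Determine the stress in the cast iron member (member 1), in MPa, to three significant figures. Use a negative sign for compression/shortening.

A_1 = 576.8 mm².
A_2 = 748.2 mm².
Equal strain + equilibrium ⇒ each member carries load in proportion to AE: A₁E₁ = 56700000 N, A₂E₂ = 81550000 N, ΣAE = 138200000 N.
σ₁ = P·E₁/ΣAE = 42600·98300/138200000 = 30.29 MPa.

30.3 MPa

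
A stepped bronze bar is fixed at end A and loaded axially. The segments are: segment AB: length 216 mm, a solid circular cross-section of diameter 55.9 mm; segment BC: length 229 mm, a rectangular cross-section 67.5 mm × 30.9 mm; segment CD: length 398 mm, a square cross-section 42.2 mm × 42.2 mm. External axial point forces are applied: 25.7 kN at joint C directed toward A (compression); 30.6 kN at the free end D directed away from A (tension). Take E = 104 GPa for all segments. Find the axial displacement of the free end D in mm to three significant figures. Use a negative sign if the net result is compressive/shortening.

0.0751 mm

Internal axial forces (sectioning from the free end, tension +): N_CD = 30.6 kN, N_BC = 4.9 kN, N_AB = 4.9 kN.
A_AB = 2454 mm².
A_BC = 2086 mm².
A_CD = 1781 mm².
δ_AB = 4900·216/(2454·104000) = 0.004147 mm
δ_BC = 4900·229/(2086·104000) = 0.005173 mm
δ_CD = 30600·398/(1781·104000) = 0.06576 mm
δ = Σδ_i = 0.07508 mm.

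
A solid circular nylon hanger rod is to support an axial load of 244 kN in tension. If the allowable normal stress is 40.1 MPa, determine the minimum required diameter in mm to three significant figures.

88.0 mm

Required area A ≥ P/σ_allow = 244000/40.1 = 6085 mm².
For a solid circular section, d ≥ √(4A/π) = 88.02 mm.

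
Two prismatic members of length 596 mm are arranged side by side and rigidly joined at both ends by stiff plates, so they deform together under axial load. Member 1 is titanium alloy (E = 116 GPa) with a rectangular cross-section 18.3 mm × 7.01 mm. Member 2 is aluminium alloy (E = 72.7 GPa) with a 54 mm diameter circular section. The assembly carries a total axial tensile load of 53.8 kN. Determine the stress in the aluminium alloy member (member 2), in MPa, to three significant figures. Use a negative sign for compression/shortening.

A_1 = 128.3 mm².
A_2 = 2290 mm².
Equal strain + equilibrium ⇒ each member carries load in proportion to AE: A₁E₁ = 14880000 N, A₂E₂ = 166500000 N, ΣAE = 181400000 N.
σ₂ = P·E₂/ΣAE = 53800·72700/181400000 = 21.56 MPa.

21.6 MPa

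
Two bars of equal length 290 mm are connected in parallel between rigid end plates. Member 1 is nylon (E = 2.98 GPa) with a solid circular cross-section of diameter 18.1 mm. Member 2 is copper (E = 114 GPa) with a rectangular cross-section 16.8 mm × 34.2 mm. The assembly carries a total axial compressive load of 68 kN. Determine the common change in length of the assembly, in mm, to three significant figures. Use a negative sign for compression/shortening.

-0.298 mm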